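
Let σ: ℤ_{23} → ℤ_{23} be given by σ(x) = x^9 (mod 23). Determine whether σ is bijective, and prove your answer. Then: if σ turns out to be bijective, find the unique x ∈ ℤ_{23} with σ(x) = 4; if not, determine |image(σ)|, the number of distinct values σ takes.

12

Since 23 is prime, the nonzero elements of ℤ_{23} form a cyclic group of order 22.
As gcd(9, 22) = 1, raising to the 9th power is a bijection on this group: if u^9 ≡ v^9 then (uv^{−1})^9 = 1, and the only element of order dividing gcd(9, 22) = 1 is 1, so u = v.
With σ(0) = 0 this makes σ injective on all of ℤ_{23}, hence bijective (finite equal-size domain and codomain). In particular σ is bijective.
Since σ is bijective, we find the preimage of 4. The inverse of x ↦ x^9 on (ℤ_{23})^× is x ↦ x^5, because 9·5 = 45 = 2·22 + 1 ≡ 1 (mod 22) and x^{22} = 1 for x ≠ 0 (Fermat). So σ⁻¹(4) = 4^5 mod 23.
Repeated squaring mod 23: 4^1 ≡ 4, 4^2 ≡ 4² = 16, 4^4 ≡ 16² = 256 ≡ 3. Since 5 = 4 + 1, 4^5 ≡ 3·4: 3·4 = 12. So 4^5 ≡ 12 (mod 23).
Hence σ⁻¹(4) = 12.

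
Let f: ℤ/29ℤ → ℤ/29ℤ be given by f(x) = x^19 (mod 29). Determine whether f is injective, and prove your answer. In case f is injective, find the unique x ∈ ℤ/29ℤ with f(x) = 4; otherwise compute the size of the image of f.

Since 29 is prime, the nonzero elements of ℤ/29ℤ form a cyclic group of order 28.
As gcd(19, 28) = 1, raising to the 19th power is a bijection on this group: if x_1^19 ≡ x_2^19 then (x_1x_2^{−1})^19 = 1, and the only element of order dividing gcd(19, 28) = 1 is 1, so x_1 = x_2.
With f(0) = 0 this makes f injective on all of ℤ/29ℤ, hence bijective (finite equal-size domain and codomain). In particular f is injective.
Since f is injective, we find the preimage of 4. The inverse of x ↦ x^19 on (ℤ/29ℤ)^× is x ↦ x^3, because 19·3 = 57 = 2·28 + 1 ≡ 1 (mod 28) and x^{28} = 1 for x ≠ 0 (Fermat). So f⁻¹(4) = 4^3 mod 29.
Repeated squaring mod 29: 4^1 ≡ 4, 4^2 ≡ 4² = 16. Since 3 = 2 + 1, 4^3 ≡ 16·4: 16·4 = 64 ≡ 6. So 4^3 ≡ 6 (mod 29).
Hence f⁻¹(4) = 6.

6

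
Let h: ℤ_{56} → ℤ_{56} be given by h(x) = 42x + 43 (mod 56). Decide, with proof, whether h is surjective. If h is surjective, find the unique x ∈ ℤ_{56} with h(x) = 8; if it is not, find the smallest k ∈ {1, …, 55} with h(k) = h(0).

Since gcd(42, 56) = 14, we have 42x ≡ 0 (mod 14) for all x, so h(x) ≡ 1 (mod 14).
But 0 ≢ 1 (mod 14), so 0 ∈ ℤ_{56} has no preimage. So h is not surjective.
Since h is not surjective, we find the least positive k with h(k) = h(0): this means 42k ≡ 0 (mod 56), i.e. 56 ∣ 42k. Since gcd(42, 56) = 14, dividing through by 14 this holds exactly when 4 ∣ 3k, and as gcd(3, 4) = 1, exactly when 4 ∣ k.
The smallest positive such k is 4.

4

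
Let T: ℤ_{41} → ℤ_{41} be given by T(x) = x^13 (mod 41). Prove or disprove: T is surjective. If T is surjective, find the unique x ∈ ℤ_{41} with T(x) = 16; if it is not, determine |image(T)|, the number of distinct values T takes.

Since 41 is prime, the nonzero elements of ℤ_{41} form a cyclic group of order 40.
As gcd(13, 40) = 1, raising to the 13th power is a bijection on this group: if s^13 ≡ t^13 then (st^{−1})^13 = 1, and the only element of order dividing gcd(13, 40) = 1 is 1, so s = t.
With T(0) = 0 this makes T injective on all of ℤ_{41}, hence bijective (finite equal-size domain and codomain). In particular T is surjective.
Since T is surjective, we find the preimage of 16. The inverse of x ↦ x^13 on (ℤ_{41})^× is x ↦ x^37, because 13·37 = 481 = 12·40 + 1 ≡ 1 (mod 40) and x^{40} = 1 for x ≠ 0 (Fermat). So T⁻¹(16) = 16^37 mod 41.
Repeated squaring mod 41: 16^1 ≡ 16, 16^2 ≡ 16² = 256 ≡ 10, 16^4 ≡ 10² = 100 ≡ 18, 16^8 ≡ 18² = 324 ≡ 37, 16^16 ≡ 37² = 1369 ≡ 16, 16^32 ≡ 16² = 256 ≡ 10. Since 37 = 32 + 4 + 1, 16^37 ≡ 10·18·16: 10·18 = 180 ≡ 16, then 16·16 = 256 ≡ 10. So 16^37 ≡ 10 (mod 41).
Hence T⁻¹(16) = 10.

10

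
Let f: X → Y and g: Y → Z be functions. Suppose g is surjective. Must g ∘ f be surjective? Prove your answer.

No. Take X = {1}, Y = Z = {1, 2, 3, 4}, f(1) = 1, and g = identity (surjective).
Then (g ∘ f)(1) = 1, and 4 ∈ Z has no preimage under g ∘ f, so g ∘ f is not surjective.

not surjective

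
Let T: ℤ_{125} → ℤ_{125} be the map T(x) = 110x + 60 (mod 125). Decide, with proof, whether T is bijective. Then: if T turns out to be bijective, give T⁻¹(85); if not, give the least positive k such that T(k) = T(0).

25

We have gcd(110, 125) = 5 > 1. Taking a = 0 and b = 25: T(0) = 60 and T(25) = 110·25 + 60 = 2810 ≡ 60 (mod 125).
So T(0) = T(25) while 0 ≠ 25, so T is not injective, hence not bijective.
Since T is not bijective, we find the least positive k with T(k) = T(0): this means 110k ≡ 0 (mod 125), i.e. 125 ∣ 110k. Since gcd(110, 125) = 5, dividing through by 5 this holds exactly when 25 ∣ 22k, and as gcd(22, 25) = 1, exactly when 25 ∣ k.
The smallest positive such k is 25.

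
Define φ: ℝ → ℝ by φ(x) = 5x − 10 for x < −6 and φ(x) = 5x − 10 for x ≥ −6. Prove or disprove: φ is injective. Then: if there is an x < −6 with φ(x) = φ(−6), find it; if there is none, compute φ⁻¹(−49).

-39/5

Both pieces are strictly increasing (slopes 5 and 5), so each is injective on its own interval.
The left piece maps (−∞, −6) onto (−∞, −40); the right piece maps [−6, ∞) onto [−40, ∞).
These images are disjoint, so no value is attained by both pieces. Hence φ is injective.
Because the two images are disjoint, no x < −6 has φ(x) = φ(−6), so we compute φ⁻¹(−49): −49 lies in (−∞, −40), so solve 5x − 10 = −49: x = (−49 + 10)/5 = −39/5.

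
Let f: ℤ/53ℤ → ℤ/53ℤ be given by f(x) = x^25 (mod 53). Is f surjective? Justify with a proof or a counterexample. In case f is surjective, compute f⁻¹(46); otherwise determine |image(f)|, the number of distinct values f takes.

Since 53 is prime, the nonzero elements of ℤ/53ℤ form a cyclic group of order 52.
As gcd(25, 52) = 1, raising to the 25th power is a bijection on this group: if s^25 ≡ t^25 then (st^{−1})^25 = 1, and the only element of order dividing gcd(25, 52) = 1 is 1, so s = t.
With f(0) = 0 this makes f injective on all of ℤ/53ℤ, hence bijective (finite equal-size domain and codomain). In particular f is surjective.
Since f is surjective, we find the preimage of 46. The inverse of x ↦ x^25 on (ℤ/53ℤ)^× is x ↦ x^25, because 25·25 = 625 = 12·52 + 1 ≡ 1 (mod 52) and x^{52} = 1 for x ≠ 0 (Fermat). So f⁻¹(46) = 46^25 mod 53.
Repeated squaring mod 53: 46^1 ≡ 46, 46^2 ≡ 46² = 2116 ≡ 49, 46^4 ≡ 49² = 2401 ≡ 16, 46^8 ≡ 16² = 256 ≡ 44, 46^16 ≡ 44² = 1936 ≡ 28. Since 25 = 16 + 8 + 1, 46^25 ≡ 28·44·46: 28·44 = 1232 ≡ 13, then 13·46 = 598 ≡ 15. So 46^25 ≡ 15 (mod 53).
Hence f⁻¹(46) = 15.

15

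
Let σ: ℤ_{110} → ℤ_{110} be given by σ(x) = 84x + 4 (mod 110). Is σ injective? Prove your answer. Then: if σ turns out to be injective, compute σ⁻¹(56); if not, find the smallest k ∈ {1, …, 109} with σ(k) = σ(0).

We have gcd(84, 110) = 2 > 1. Taking u = 0 and v = 55: σ(0) = 4 and σ(55) = 84·55 + 4 = 4624 ≡ 4 (mod 110).
So σ(0) = σ(55) while 0 ≠ 55, therefore σ is not injective.
Since σ is not injective, we find the least positive k with σ(k) = σ(0): this means 84k ≡ 0 (mod 110), i.e. 110 ∣ 84k. Since gcd(84, 110) = 2, dividing through by 2 this holds exactly when 55 ∣ 42k, and as gcd(42, 55) = 1, exactly when 55 ∣ k.
The smallest positive such k is 55.

55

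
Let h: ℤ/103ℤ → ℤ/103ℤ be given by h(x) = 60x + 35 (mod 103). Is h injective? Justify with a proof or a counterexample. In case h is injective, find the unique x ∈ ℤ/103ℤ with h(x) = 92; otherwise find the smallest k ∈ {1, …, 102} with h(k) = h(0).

Recall that h is injective if h(x_1) = h(x_2) implies x_1 = x_2.
Suppose h(x_1) = h(x_2) in ℤ/103ℤ. Then 60x_1 + 35 ≡ 60x_2 + 35 (mod 103), therefore 60(x_1 − x_2) ≡ 0 (mod 103).
Since gcd(60, 103) = 1, 60 is invertible modulo 103, thus x_1 − x_2 ≡ 0 (mod 103), i.e. x_1 = x_2.
So h is injective.
We now compute 60⁻¹ mod 103 explicitly. Euclid's algorithm: 103 = 1·60 + 43, 60 = 1·43 + 17, 43 = 2·17 + 9, 17 = 1·9 + 8, 9 = 1·8 + 1; back-substituting gives 1 = 91·60 − 53·103, so 60⁻¹ ≡ 91 (mod 103).
Since h is injective, we find h⁻¹(92): we need 60x ≡ 92 − 35 ≡ 57 (mod 103). Using 60⁻¹ = 91: x ≡ 91·57 = 5187 = 50·103 + 37, so x = 37.
Check: h(37) = 60·37 + 35 = 2255 = 21·103 + 92 ≡ 92 (mod 103).

37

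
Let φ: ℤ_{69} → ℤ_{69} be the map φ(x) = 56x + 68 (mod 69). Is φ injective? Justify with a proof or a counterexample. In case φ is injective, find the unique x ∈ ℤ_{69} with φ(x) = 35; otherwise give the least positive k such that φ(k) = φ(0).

Recall: φ is injective if φ(s) = φ(t) implies s = t.
Suppose φ(s) = φ(t) in ℤ_{69}. Then 56s + 68 ≡ 56t + 68 (mod 69), therefore 56(s − t) ≡ 0 (mod 69).
Since gcd(56, 69) = 1, 56 is invertible modulo 69, thus s − t ≡ 0 (mod 69), i.e. s = t.
So φ is injective.
We now compute 56⁻¹ mod 69 explicitly. Euclid's algorithm: 69 = 1·56 + 13, 56 = 4·13 + 4, 13 = 3·4 + 1; back-substituting gives 1 = 53·56 − 43·69, so 56⁻¹ ≡ 53 (mod 69).
Since φ is injective, we find φ⁻¹(35): we need 56x ≡ 35 − 68 ≡ 36 (mod 69). Using 56⁻¹ = 53: x ≡ 53·36 = 1908 = 27·69 + 45, so x = 45.
Check: φ(45) = 56·45 + 68 = 2588 = 37·69 + 35 ≡ 35 (mod 69).

45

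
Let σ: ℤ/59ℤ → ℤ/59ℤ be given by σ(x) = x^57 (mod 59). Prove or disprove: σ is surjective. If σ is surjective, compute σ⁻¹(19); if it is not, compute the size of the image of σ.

28

Since 59 is prime, the nonzero elements of ℤ/59ℤ form a cyclic group of order 58.
As gcd(57, 58) = 1, raising to the 57th power is a bijection on this group: if a^57 ≡ b^57 then (ab^{−1})^57 = 1, and the only element of order dividing gcd(57, 58) = 1 is 1, so a = b.
With σ(0) = 0 this makes σ injective on all of ℤ/59ℤ, hence bijective (finite equal-size domain and codomain). In particular σ is surjective.
Since σ is surjective, we find the preimage of 19. The inverse of x ↦ x^57 on (ℤ/59ℤ)^× is x ↦ x^57, because 57·57 = 3249 = 56·58 + 1 ≡ 1 (mod 58) and x^{58} = 1 for x ≠ 0 (Fermat). So σ⁻¹(19) = 19^57 mod 59.
Repeated squaring mod 59: 19^1 ≡ 19, 19^2 ≡ 19² = 361 ≡ 7, 19^4 ≡ 7² = 49, 19^8 ≡ 49² = 2401 ≡ 41, 19^16 ≡ 41² = 1681 ≡ 29, 19^32 ≡ 29² = 841 ≡ 15. Since 57 = 32 + 16 + 8 + 1, 19^57 ≡ 15·29·41·19: 15·29 = 435 ≡ 22, then 22·41 = 902 ≡ 17, then 17·19 = 323 ≡ 28. So 19^57 ≡ 28 (mod 59).
Hence σ⁻¹(19) = 28.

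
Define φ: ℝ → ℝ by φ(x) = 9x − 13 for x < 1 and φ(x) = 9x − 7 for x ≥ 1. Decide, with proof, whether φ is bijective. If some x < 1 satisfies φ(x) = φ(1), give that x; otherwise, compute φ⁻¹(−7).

2/3

Both pieces are strictly increasing (slopes 9 and 9), so each is injective on its own interval.
The left piece maps (−∞, 1) onto (−∞, −4); the right piece maps [1, ∞) onto [2, ∞).
The images leave a gap (−4 has no preimage), so φ is not surjective, hence not bijective.
Because the two images are disjoint, no x < 1 has φ(x) = φ(1), so we compute φ⁻¹(−7): −7 lies in (−∞, −4), so solve 9x − 13 = −7: x = (−7 + 13)/9 = 2/3.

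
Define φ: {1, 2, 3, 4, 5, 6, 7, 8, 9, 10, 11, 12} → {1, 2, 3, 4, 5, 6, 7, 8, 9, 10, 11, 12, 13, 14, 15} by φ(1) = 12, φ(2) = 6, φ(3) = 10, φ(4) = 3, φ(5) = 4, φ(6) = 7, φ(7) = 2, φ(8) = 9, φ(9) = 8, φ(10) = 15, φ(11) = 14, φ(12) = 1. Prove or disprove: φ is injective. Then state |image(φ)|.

The values φ(1), …, φ(12) are 12, 6, 10, 3, 4, 7, 2, 9, 8, 15, 14, 1 — all distinct.
So φ(x_1) = φ(x_2) only when x_1 = x_2, and φ is injective.
The image of φ is {1, 2, 3, 4, 6, 7, 8, 9, 10, 12, 14, 15}, which has 12 elements.

12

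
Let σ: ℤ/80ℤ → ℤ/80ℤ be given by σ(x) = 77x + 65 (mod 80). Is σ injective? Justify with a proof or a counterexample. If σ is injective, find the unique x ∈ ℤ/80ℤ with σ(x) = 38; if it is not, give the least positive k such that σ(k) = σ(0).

9

By definition, σ is injective when σ(u) = σ(v) forces u = v.
If σ(u) = σ(v), then 77u ≡ 77v (mod 80). Because gcd(77, 80) = 1, we may cancel 77 to get u ≡ v (mod 80).
Thus σ is injective.
We now compute 77⁻¹ mod 80 explicitly. Euclid's algorithm: 80 = 1·77 + 3, 77 = 25·3 + 2, 3 = 1·2 + 1; back-substituting gives 1 = 53·77 − 51·80, so 77⁻¹ ≡ 53 (mod 80).
Since σ is injective, we compute σ⁻¹(38): solve 77x + 65 ≡ 38 (mod 80), i.e. 77x ≡ 53 (mod 80).
Multiplying by 77⁻¹ = 53 gives x ≡ 53·53 = 2809 = 35·80 + 9 ≡ 9 (mod 80).
Check: σ(9) = 77·9 + 65 = 758 = 9·80 + 38 ≡ 38 (mod 80).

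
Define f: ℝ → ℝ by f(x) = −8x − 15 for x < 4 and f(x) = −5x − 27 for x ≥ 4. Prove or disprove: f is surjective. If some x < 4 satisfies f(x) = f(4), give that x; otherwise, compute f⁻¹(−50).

23/5

Both pieces are strictly decreasing (slopes −8 and −5), so each is injective on its own interval.
The left piece maps (−∞, 4) onto (−47, ∞); the right piece maps [4, ∞) onto (−∞, −47].
These images together cover ℝ, so f is surjective.
Because the two images are disjoint, no x < 4 has f(x) = f(4), so we compute f⁻¹(−50): −50 lies in (−∞, −47], so solve −5x − 27 = −50: x = (−50 + 27)/(−5) = 23/5.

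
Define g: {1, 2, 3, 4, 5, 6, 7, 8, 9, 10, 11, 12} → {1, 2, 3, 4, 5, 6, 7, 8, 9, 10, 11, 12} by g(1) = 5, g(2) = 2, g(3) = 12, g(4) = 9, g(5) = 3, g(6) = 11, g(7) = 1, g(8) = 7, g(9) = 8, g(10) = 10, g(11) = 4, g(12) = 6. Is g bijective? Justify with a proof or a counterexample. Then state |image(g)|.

12

The values 5, 2, 12, 9, 3, 11, 1, 7, 8, 10, 4, 6 are a permutation of {1, 2, 3, 4, 5, 6, 7, 8, 9, 10, 11, 12}: each element appears exactly once.
So g is injective and surjective, hence bijective.
The image of g is {1, 2, 3, 4, 5, 6, 7, 8, 9, 10, 11, 12}, which has 12 elements.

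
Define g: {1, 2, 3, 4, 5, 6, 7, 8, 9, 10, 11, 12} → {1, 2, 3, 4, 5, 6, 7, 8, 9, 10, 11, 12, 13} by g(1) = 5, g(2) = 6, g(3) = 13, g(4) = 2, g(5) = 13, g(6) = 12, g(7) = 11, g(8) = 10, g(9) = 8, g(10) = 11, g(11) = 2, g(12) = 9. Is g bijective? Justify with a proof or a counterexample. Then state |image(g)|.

g(3) = 13 = g(5) with 3 ≠ 5, so g is not injective, hence not bijective.
The image of g is {2, 5, 6, 8, 9, 10, 11, 12, 13}, which has 9 elements.

9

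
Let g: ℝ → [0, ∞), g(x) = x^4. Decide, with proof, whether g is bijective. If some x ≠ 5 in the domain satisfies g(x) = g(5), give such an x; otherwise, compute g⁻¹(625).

g(5) = 625 = (−5)^4 = g(−5) (since 4 is even), with 5 ≠ −5. So g is not injective, hence not bijective.
For the follow-up, such an x exists: taking x = −5 ∈ ℝ gives g(−5) = 625 = g(5) with −5 ≠ 5.

-5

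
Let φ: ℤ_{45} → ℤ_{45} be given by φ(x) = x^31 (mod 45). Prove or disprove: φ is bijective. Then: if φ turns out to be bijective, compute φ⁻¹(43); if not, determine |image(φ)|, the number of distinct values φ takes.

φ(0) = 0^31 = 0.
φ(15): Repeated squaring mod 45: 15^1 ≡ 15, 15^2 ≡ 15² = 225 ≡ 0, 15^4 ≡ 0² = 0, 15^8 ≡ 0² = 0, 15^16 ≡ 0² = 0. Since 31 = 16 + 8 + 4 + 2 + 1, 15^31 ≡ 0·0·0·0·15: 0·0 = 0, then 0·0 = 0, then 0·0 = 0, then 0·15 = 0. So 15^31 ≡ 0 (mod 45).
So φ(0) = φ(15) = 0 while 0 ≠ 15, hence φ is not injective, hence not bijective.
Since φ is not bijective, we determine |image(φ)|. Computing x^31 mod 45 for each x (by repeated squaring, reducing mod 45 at every step), the values φ(0), φ(1), …, φ(44) are: 0, 1, 38, 27, 4, 5, 36, 43, 17, 9, 10, 11, 18, 22, 14, 0, 16, 8, 27, 19, 20, 36, 13, 32, 9, 25, 26, 18, 37, 29, 0, 31, 23, 27, 34, 35, 36, 28, 2, 9, 40, 41, 18, 7, 44.
The distinct values are {0, 1, 2, 4, 5, 7, 8, 9, 10, 11, 13, 14, 16, 17, 18, 19, 20, 22, 23, 25, 26, 27, 28, 29, 31, 32, 34, 35, 36, 37, 38, 40, 41, 43, 44}; there are 35 of them.

35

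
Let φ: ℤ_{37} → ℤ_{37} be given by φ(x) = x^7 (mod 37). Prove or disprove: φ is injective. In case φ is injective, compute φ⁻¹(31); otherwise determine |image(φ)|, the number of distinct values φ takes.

6

Since 37 is prime, the nonzero elements of ℤ_{37} form a cyclic group of order 36.
As gcd(7, 36) = 1, raising to the 7th power is a bijection on this group: if a^7 ≡ b^7 then (ab^{−1})^7 = 1, and the only element of order dividing gcd(7, 36) = 1 is 1, so a = b.
With φ(0) = 0 this makes φ injective on all of ℤ_{37}, hence bijective (finite equal-size domain and codomain). In particular φ is injective.
Since φ is injective, we find the preimage of 31. The inverse of x ↦ x^7 on (ℤ_{37})^× is x ↦ x^31, because 7·31 = 217 = 6·36 + 1 ≡ 1 (mod 36) and x^{36} = 1 for x ≠ 0 (Fermat). So φ⁻¹(31) = 31^31 mod 37.
Repeated squaring mod 37: 31^1 ≡ 31, 31^2 ≡ 31² = 961 ≡ 36, 31^4 ≡ 36² = 1296 ≡ 1, 31^8 ≡ 1² = 1, 31^16 ≡ 1² = 1. Since 31 = 16 + 8 + 4 + 2 + 1, 31^31 ≡ 1·1·1·36·31: 1·1 = 1, then 1·1 = 1, then 1·36 = 36, then 36·31 = 1116 ≡ 6. So 31^31 ≡ 6 (mod 37).
Hence φ⁻¹(31) = 6.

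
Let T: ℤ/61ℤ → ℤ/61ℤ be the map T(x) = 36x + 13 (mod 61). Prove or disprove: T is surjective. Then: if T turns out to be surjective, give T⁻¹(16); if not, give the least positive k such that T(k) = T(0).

By definition, surjectivity means every element of the codomain has a preimage under T.
Since gcd(36, 61) = 1, 36 is invertible modulo 61. Euclid's algorithm: 61 = 1·36 + 25, 36 = 1·25 + 11, 25 = 2·11 + 3, 11 = 3·3 + 2, 3 = 1·2 + 1; back-substituting gives 1 = 39·36 − 23·61, so 36⁻¹ ≡ 39 (mod 61).
For any y ∈ ℤ/61ℤ, x = 39(y − 13) mod 61 satisfies T(x) = 36·39(y − 13) + 13 ≡ y (since 36·39 ≡ 1 mod 61). So every y has a preimage.
Therefore T is surjective.
Since T is surjective, we find T⁻¹(16): we need 36x ≡ 16 − 13 ≡ 3 (mod 61). Using 36⁻¹ = 39: x ≡ 39·3 = 117 = 1·61 + 56, so x = 56.
Check: T(56) = 36·56 + 13 = 2029 = 33·61 + 16 ≡ 16 (mod 61).

56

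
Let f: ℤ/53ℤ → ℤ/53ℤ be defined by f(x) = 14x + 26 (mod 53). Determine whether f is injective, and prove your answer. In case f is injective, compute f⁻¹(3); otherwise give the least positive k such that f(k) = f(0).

40

If f(a) = f(b), then 14a ≡ 14b (mod 53). Because gcd(14, 53) = 1, we may cancel 14 to get a ≡ b (mod 53).
Hence f is injective.
We now compute 14⁻¹ mod 53 explicitly. Euclid's algorithm: 53 = 3·14 + 11, 14 = 1·11 + 3, 11 = 3·3 + 2, 3 = 1·2 + 1; back-substituting gives 1 = 19·14 − 5·53, so 14⁻¹ ≡ 19 (mod 53).
Since f is injective, we compute f⁻¹(3): solve 14x + 26 ≡ 3 (mod 53), i.e. 14x ≡ 30 (mod 53).
Multiplying by 14⁻¹ = 19 gives x ≡ 19·30 = 570 = 10·53 + 40 ≡ 40 (mod 53).
Check: f(40) = 14·40 + 26 = 586 = 11·53 + 3 ≡ 3 (mod 53).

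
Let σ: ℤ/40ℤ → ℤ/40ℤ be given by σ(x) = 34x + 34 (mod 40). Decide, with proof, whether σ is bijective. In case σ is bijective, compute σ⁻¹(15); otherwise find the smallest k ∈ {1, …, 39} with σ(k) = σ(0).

Recall that σ is injective when σ(u) = σ(v) forces u = v.
We have gcd(34, 40) = 2 > 1. Taking u = 0 and v = 20: σ(0) = 34 and σ(20) = 34·20 + 34 = 714 ≡ 34 (mod 40).
So σ(0) = σ(20) while 0 ≠ 20, therefore σ is not injective, hence not bijective.
Since σ is not bijective, we find the least positive k with σ(k) = σ(0): this means 34k ≡ 0 (mod 40), i.e. 40 ∣ 34k. Since gcd(34, 40) = 2, dividing through by 2 this holds exactly when 20 ∣ 17k, and as gcd(17, 20) = 1, exactly when 20 ∣ k.
The smallest positive such k is 20.

20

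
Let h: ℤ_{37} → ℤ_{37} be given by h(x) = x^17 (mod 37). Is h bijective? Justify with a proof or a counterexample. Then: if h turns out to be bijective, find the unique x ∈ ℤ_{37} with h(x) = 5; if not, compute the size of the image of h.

Since 37 is prime, the nonzero elements of ℤ_{37} form a cyclic group of order 36.
As gcd(17, 36) = 1, raising to the 17th power is a bijection on this group: if s^17 ≡ t^17 then (st^{−1})^17 = 1, and the only element of order dividing gcd(17, 36) = 1 is 1, so s = t.
With h(0) = 0 this makes h injective on all of ℤ_{37}, hence bijective (finite equal-size domain and codomain). In particular h is bijective.
Since h is bijective, we find the preimage of 5. The inverse of x ↦ x^17 on (ℤ_{37})^× is x ↦ x^17, because 17·17 = 289 = 8·36 + 1 ≡ 1 (mod 36) and x^{36} = 1 for x ≠ 0 (Fermat). So h⁻¹(5) = 5^17 mod 37.
Repeated squaring mod 37: 5^1 ≡ 5, 5^2 ≡ 5² = 25, 5^4 ≡ 25² = 625 ≡ 33, 5^8 ≡ 33² = 1089 ≡ 16, 5^16 ≡ 16² = 256 ≡ 34. Since 17 = 16 + 1, 5^17 ≡ 34·5: 34·5 = 170 ≡ 22. So 5^17 ≡ 22 (mod 37).
Hence h⁻¹(5) = 22.

22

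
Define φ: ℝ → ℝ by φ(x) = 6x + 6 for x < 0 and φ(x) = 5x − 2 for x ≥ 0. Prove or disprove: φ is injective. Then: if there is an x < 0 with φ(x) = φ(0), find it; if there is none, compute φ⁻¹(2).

Both pieces are strictly increasing (slopes 6 and 5), so each is injective on its own interval.
The left piece maps (−∞, 0) onto (−∞, 6); the right piece maps [0, ∞) onto [−2, ∞).
These images overlap. In particular φ(0) = −2 (right piece), and solving 6x + 6 = −2 on the left piece gives x = −4/3 < 0.
So φ(−4/3) = φ(0) with −4/3 ≠ 0, and φ is not injective. This x = −4/3 is the requested value below 0.

-4/3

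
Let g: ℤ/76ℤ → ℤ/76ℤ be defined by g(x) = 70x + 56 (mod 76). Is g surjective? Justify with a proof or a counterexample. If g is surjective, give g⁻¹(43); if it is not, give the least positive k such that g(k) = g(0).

Recall: g is surjective if every y in the codomain equals g(x) for some x in the domain.
Since gcd(70, 76) = 2, we have 70x ≡ 0 (mod 2) for all x, so g(x) ≡ 0 (mod 2).
But 1 ≢ 0 (mod 2), so 1 ∈ ℤ/76ℤ has no preimage. So g is not surjective.
Since g is not surjective, we find the least positive k with g(k) = g(0): this means 70k ≡ 0 (mod 76), i.e. 76 ∣ 70k. Since gcd(70, 76) = 2, dividing through by 2 this holds exactly when 38 ∣ 35k, and as gcd(35, 38) = 1, exactly when 38 ∣ k.
The smallest positive such k is 38.

38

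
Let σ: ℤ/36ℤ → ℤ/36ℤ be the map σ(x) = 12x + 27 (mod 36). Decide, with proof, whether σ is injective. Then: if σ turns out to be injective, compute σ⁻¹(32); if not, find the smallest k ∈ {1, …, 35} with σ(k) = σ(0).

By definition, σ is injective when σ(s) = σ(t) forces s = t.
We have gcd(12, 36) = 12 > 1. Taking s = 0 and t = 3: σ(0) = 27 and σ(3) = 12·3 + 27 = 63 ≡ 27 (mod 36).
So σ(0) = σ(3) while 0 ≠ 3, thus σ is not injective.
Since σ is not injective, we find the least positive k with σ(k) = σ(0): this means 12k ≡ 0 (mod 36), i.e. 36 ∣ 12k. Since gcd(12, 36) = 12, dividing through by 12 this holds exactly when 3 ∣ k.
The smallest positive such k is 3.

3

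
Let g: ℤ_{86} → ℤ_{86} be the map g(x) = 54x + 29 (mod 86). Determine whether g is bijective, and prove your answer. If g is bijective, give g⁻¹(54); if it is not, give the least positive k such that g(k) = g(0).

43

We have gcd(54, 86) = 2 > 1. Taking x_1 = 0 and x_2 = 43: g(0) = 29 and g(43) = 54·43 + 29 = 2351 ≡ 29 (mod 86).
So g(0) = g(43) while 0 ≠ 43, so g is not injective, hence not bijective.
Since g is not bijective, we find the least positive k with g(k) = g(0): this means 54k ≡ 0 (mod 86), i.e. 86 ∣ 54k. Since gcd(54, 86) = 2, dividing through by 2 this holds exactly when 43 ∣ 27k, and as gcd(27, 43) = 1, exactly when 43 ∣ k.
The smallest positive such k is 43.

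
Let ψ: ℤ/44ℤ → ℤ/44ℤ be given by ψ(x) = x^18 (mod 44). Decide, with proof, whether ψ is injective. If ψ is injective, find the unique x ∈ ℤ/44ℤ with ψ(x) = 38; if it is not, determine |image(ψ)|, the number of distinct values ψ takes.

ψ(10): Repeated squaring mod 44: 10^1 ≡ 10, 10^2 ≡ 10² = 100 ≡ 12, 10^4 ≡ 12² = 144 ≡ 12, 10^8 ≡ 12² = 144 ≡ 12, 10^16 ≡ 12² = 144 ≡ 12. Since 18 = 16 + 2, 10^18 ≡ 12·12: 12·12 = 144 ≡ 12. So 10^18 ≡ 12 (mod 44).
ψ(12): Repeated squaring mod 44: 12^1 ≡ 12, 12^2 ≡ 12² = 144 ≡ 12, 12^4 ≡ 12² = 144 ≡ 12, 12^8 ≡ 12² = 144 ≡ 12, 12^16 ≡ 12² = 144 ≡ 12. Since 18 = 16 + 2, 12^18 ≡ 12·12: 12·12 = 144 ≡ 12. So 12^18 ≡ 12 (mod 44).
So ψ(10) = ψ(12) = 12 while 10 ≠ 12, thus ψ is not injective.
Since ψ is not injective, we determine |image(ψ)|. Computing x^18 mod 44 for each x (by repeated squaring, reducing mod 44 at every step), the values ψ(0), ψ(1), …, ψ(43) are: 0, 1, 36, 5, 20, 37, 4, 9, 16, 25, 12, 33, 12, 25, 16, 9, 4, 37, 20, 5, 36, 1, 0, 1, 36, 5, 20, 37, 4, 9, 16, 25, 12, 33, 12, 25, 16, 9, 4, 37, 20, 5, 36, 1.
The distinct values are {0, 1, 4, 5, 9, 12, 16, 20, 25, 33, 36, 37}; there are 12 of them.

12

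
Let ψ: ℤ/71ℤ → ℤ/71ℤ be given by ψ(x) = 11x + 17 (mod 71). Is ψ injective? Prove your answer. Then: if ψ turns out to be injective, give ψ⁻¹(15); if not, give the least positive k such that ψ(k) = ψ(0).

45

By definition, injectivity means: for all x_1, x_2 in the domain, ψ(x_1) = ψ(x_2) implies x_1 = x_2.
If ψ(x_1) = ψ(x_2), then 11x_1 ≡ 11x_2 (mod 71). Because gcd(11, 71) = 1, we may cancel 11 to get x_1 ≡ x_2 (mod 71).
Therefore ψ is injective.
We now compute 11⁻¹ mod 71 explicitly. Euclid's algorithm: 71 = 6·11 + 5, 11 = 2·5 + 1; back-substituting gives 1 = 13·11 − 2·71, so 11⁻¹ ≡ 13 (mod 71).
Since ψ is injective, we compute ψ⁻¹(15): solve 11x + 17 ≡ 15 (mod 71), i.e. 11x ≡ 69 (mod 71).
Multiplying by 11⁻¹ = 13 gives x ≡ 13·69 = 897 = 12·71 + 45 ≡ 45 (mod 71).
Check: ψ(45) = 11·45 + 17 = 512 = 7·71 + 15 ≡ 15 (mod 71).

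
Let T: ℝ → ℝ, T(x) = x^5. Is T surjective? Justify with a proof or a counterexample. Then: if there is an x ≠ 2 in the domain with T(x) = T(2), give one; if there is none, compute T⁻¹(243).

For any y ∈ ℝ, x = y^{1/5} ∈ ℝ gives T(x) = y, so T is surjective.
Since x ↦ x^5 is strictly increasing on ℝ, it is injective there, so no x ≠ 2 in the domain has T(x) = T(2). We therefore compute T⁻¹(243) = 243^{1/5} = 3 (indeed 3^5 = 243).

3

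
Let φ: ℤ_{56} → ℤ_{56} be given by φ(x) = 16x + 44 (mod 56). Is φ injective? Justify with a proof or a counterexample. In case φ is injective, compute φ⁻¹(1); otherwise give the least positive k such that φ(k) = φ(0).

We have gcd(16, 56) = 8 > 1. Taking u = 0 and v = 7: φ(0) = 44 and φ(7) = 16·7 + 44 = 156 ≡ 44 (mod 56).
So φ(0) = φ(7) while 0 ≠ 7, therefore φ is not injective.
Since φ is not injective, we find the least positive k with φ(k) = φ(0): this means 16k ≡ 0 (mod 56), i.e. 56 ∣ 16k. Since gcd(16, 56) = 8, dividing through by 8 this holds exactly when 7 ∣ 2k, and as gcd(2, 7) = 1, exactly when 7 ∣ k.
The smallest positive such k is 7.

7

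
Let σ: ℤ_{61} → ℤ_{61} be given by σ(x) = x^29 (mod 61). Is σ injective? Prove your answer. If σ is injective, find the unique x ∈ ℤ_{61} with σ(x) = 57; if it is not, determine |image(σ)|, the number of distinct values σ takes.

15

Since 61 is prime, the nonzero elements of ℤ_{61} form a cyclic group of order 60.
As gcd(29, 60) = 1, raising to the 29th power is a bijection on this group: if x_1^29 ≡ x_2^29 then (x_1x_2^{−1})^29 = 1, and the only element of order dividing gcd(29, 60) = 1 is 1, so x_1 = x_2.
With σ(0) = 0 this makes σ injective on all of ℤ_{61}, hence bijective (finite equal-size domain and codomain). In particular σ is injective.
Since σ is injective, we find the preimage of 57. The inverse of x ↦ x^29 on (ℤ_{61})^× is x ↦ x^29, because 29·29 = 841 = 14·60 + 1 ≡ 1 (mod 60) and x^{60} = 1 for x ≠ 0 (Fermat). So σ⁻¹(57) = 57^29 mod 61.
Repeated squaring mod 61: 57^1 ≡ 57, 57^2 ≡ 57² = 3249 ≡ 16, 57^4 ≡ 16² = 256 ≡ 12, 57^8 ≡ 12² = 144 ≡ 22, 57^16 ≡ 22² = 484 ≡ 57. Since 29 = 16 + 8 + 4 + 1, 57^29 ≡ 57·22·12·57: 57·22 = 1254 ≡ 34, then 34·12 = 408 ≡ 42, then 42·57 = 2394 ≡ 15. So 57^29 ≡ 15 (mod 61).
Hence σ⁻¹(57) = 15.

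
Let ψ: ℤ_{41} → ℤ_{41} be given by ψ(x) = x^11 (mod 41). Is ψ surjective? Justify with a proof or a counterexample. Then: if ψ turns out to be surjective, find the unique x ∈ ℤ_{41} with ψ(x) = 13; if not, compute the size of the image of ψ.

35

Since 41 is prime, the nonzero elements of ℤ_{41} form a cyclic group of order 40.
As gcd(11, 40) = 1, raising to the 11th power is a bijection on this group: if a^11 ≡ b^11 then (ab^{−1})^11 = 1, and the only element of order dividing gcd(11, 40) = 1 is 1, so a = b.
With ψ(0) = 0 this makes ψ injective on all of ℤ_{41}, hence bijective (finite equal-size domain and codomain). In particular ψ is surjective.
Since ψ is surjective, we find the preimage of 13. The inverse of x ↦ x^11 on (ℤ_{41})^× is x ↦ x^11, because 11·11 = 121 = 3·40 + 1 ≡ 1 (mod 40) and x^{40} = 1 for x ≠ 0 (Fermat). So ψ⁻¹(13) = 13^11 mod 41.
Repeated squaring mod 41: 13^1 ≡ 13, 13^2 ≡ 13² = 169 ≡ 5, 13^4 ≡ 5² = 25, 13^8 ≡ 25² = 625 ≡ 10. Since 11 = 8 + 2 + 1, 13^11 ≡ 10·5·13: 10·5 = 50 ≡ 9, then 9·13 = 117 ≡ 35. So 13^11 ≡ 35 (mod 41).
Hence ψ⁻¹(13) = 35.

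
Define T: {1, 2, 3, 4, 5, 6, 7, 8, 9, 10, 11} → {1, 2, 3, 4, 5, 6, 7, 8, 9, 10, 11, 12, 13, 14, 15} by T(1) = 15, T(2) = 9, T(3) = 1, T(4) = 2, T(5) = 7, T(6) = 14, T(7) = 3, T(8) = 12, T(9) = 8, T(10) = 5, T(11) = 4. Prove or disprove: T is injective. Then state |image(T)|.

11

The values T(1), …, T(11) are 15, 9, 1, 2, 7, 14, 3, 12, 8, 5, 4 — all distinct.
So T(u) = T(v) only when u = v, and T is injective.
The image of T is {1, 2, 3, 4, 5, 7, 8, 9, 12, 14, 15}, which has 11 elements.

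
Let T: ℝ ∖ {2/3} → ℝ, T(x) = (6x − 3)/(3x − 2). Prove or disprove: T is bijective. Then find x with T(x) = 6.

If T(x) = 2, cross-multiplying gives 3(6x − 3) = 6(3x − 2), which simplifies to −9 = −12 — false.  So 2 has no preimage and T is not surjective.
Therefore T is not bijective.
Solving T(x) = 6: cross-multiplying gives 6x − 3 = 6(3x − 2), which rearranges to −12x = −9, so x = 3/4.

3/4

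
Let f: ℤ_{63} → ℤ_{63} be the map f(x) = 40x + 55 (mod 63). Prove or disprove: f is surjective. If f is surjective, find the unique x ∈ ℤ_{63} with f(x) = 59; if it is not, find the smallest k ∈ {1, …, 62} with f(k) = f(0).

Since gcd(40, 63) = 1, 40 is invertible modulo 63. Euclid's algorithm: 63 = 1·40 + 23, 40 = 1·23 + 17, 23 = 1·17 + 6, 17 = 2·6 + 5, 6 = 1·5 + 1; back-substituting gives 1 = 52·40 − 33·63, so 40⁻¹ ≡ 52 (mod 63).
For any y ∈ ℤ_{63}, x = 52(y − 55) mod 63 satisfies f(x) = 40·52(y − 55) + 55 ≡ y (since 40·52 ≡ 1 mod 63). So every y has a preimage.
Therefore f is surjective.
Since f is surjective, we compute f⁻¹(59): solve 40x + 55 ≡ 59 (mod 63), i.e. 40x ≡ 4 (mod 63).
Multiplying by 40⁻¹ = 52 gives x ≡ 52·4 = 208 = 3·63 + 19 ≡ 19 (mod 63).
Check: f(19) = 40·19 + 55 = 815 = 12·63 + 59 ≡ 59 (mod 63).

19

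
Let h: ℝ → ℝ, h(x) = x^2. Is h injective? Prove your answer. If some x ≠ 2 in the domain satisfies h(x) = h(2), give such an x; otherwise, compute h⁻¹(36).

h(2) = 4 = (−2)^2 = h(−2) (since 2 is even), with 2 ≠ −2. So h is not injective.
For the follow-up, such an x exists: taking x = −2 ∈ ℝ gives h(−2) = 4 = h(2) with −2 ≠ 2.

-2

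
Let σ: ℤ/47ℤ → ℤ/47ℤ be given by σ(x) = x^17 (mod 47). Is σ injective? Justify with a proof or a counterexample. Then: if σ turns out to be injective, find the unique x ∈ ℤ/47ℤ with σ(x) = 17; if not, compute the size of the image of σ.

24

Since 47 is prime, the nonzero elements of ℤ/47ℤ form a cyclic group of order 46.
As gcd(17, 46) = 1, raising to the 17th power is a bijection on this group: if x_1^17 ≡ x_2^17 then (x_1x_2^{−1})^17 = 1, and the only element of order dividing gcd(17, 46) = 1 is 1, so x_1 = x_2.
With σ(0) = 0 this makes σ injective on all of ℤ/47ℤ, hence bijective (finite equal-size domain and codomain). In particular σ is injective.
Since σ is injective, we find the preimage of 17. The inverse of x ↦ x^17 on (ℤ/47ℤ)^× is x ↦ x^19, because 17·19 = 323 = 7·46 + 1 ≡ 1 (mod 46) and x^{46} = 1 for x ≠ 0 (Fermat). So σ⁻¹(17) = 17^19 mod 47.
Repeated squaring mod 47: 17^1 ≡ 17, 17^2 ≡ 17² = 289 ≡ 7, 17^4 ≡ 7² = 49 ≡ 2, 17^8 ≡ 2² = 4, 17^16 ≡ 4² = 16. Since 19 = 16 + 2 + 1, 17^19 ≡ 16·7·17: 16·7 = 112 ≡ 18, then 18·17 = 306 ≡ 24. So 17^19 ≡ 24 (mod 47).
Hence σ⁻¹(17) = 24.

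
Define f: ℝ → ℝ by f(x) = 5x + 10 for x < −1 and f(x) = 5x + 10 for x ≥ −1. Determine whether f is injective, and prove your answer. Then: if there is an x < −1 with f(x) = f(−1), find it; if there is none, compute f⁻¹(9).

-1/5

Both pieces are strictly increasing (slopes 5 and 5), so each is injective on its own interval.
The left piece maps (−∞, −1) onto (−∞, 5); the right piece maps [−1, ∞) onto [5, ∞).
These images are disjoint, so no value is attained by both pieces. So f is injective.
Because the two images are disjoint, no x < −1 has f(x) = f(−1), so we compute f⁻¹(9): 9 lies in [5, ∞), so solve 5x + 10 = 9: x = (9 − 10)/5 = −1/5.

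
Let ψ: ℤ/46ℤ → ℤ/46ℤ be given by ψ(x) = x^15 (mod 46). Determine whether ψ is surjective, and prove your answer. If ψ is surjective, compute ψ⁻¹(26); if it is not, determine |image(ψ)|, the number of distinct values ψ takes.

Computing x^15 mod 46 for each x (by repeated squaring, reducing mod 46 at every step), the values ψ(0), ψ(1), …, ψ(45) are: 0, 1, 16, 35, 26, 19, 8, 37, 2, 29, 28, 33, 36, 41, 40, 21, 32, 15, 4, 43, 34, 7, 22, 23, 24, 39, 12, 3, 42, 31, 14, 25, 6, 5, 10, 13, 18, 17, 44, 9, 38, 27, 20, 11, 30, 45.
Every element of ℤ/46ℤ appears exactly once in this list, so ψ is a bijection, and in particular surjective.
Since ψ is surjective, we read off the preimage of 26 from the same table: ψ(4) = 26, so ψ⁻¹(26) = 4.

4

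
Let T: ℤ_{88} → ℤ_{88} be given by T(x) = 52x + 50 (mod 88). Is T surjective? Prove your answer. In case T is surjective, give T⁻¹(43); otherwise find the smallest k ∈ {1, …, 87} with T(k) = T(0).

22

Since gcd(52, 88) = 4, we have 52x ≡ 0 (mod 4) for all x, so T(x) ≡ 2 (mod 4).
But 0 ≢ 2 (mod 4), so 0 ∈ ℤ_{88} has no preimage. Therefore T is not surjective.
Since T is not surjective, we find the least positive k with T(k) = T(0): this means 52k ≡ 0 (mod 88), i.e. 88 ∣ 52k. Since gcd(52, 88) = 4, dividing through by 4 this holds exactly when 22 ∣ 13k, and as gcd(13, 22) = 1, exactly when 22 ∣ k.
The smallest positive such k is 22.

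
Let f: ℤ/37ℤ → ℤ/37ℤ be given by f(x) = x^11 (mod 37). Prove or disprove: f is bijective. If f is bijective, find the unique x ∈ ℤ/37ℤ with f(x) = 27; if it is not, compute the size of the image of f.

11

Since 37 is prime, the nonzero elements of ℤ/37ℤ form a cyclic group of order 36.
As gcd(11, 36) = 1, raising to the 11th power is a bijection on this group: if s^11 ≡ t^11 then (st^{−1})^11 = 1, and the only element of order dividing gcd(11, 36) = 1 is 1, so s = t.
With f(0) = 0 this makes f injective on all of ℤ/37ℤ, hence bijective (finite equal-size domain and codomain). In particular f is bijective.
Since f is bijective, we find the preimage of 27. The inverse of x ↦ x^11 on (ℤ/37ℤ)^× is x ↦ x^23, because 11·23 = 253 = 7·36 + 1 ≡ 1 (mod 36) and x^{36} = 1 for x ≠ 0 (Fermat). So f⁻¹(27) = 27^23 mod 37.
Repeated squaring mod 37: 27^1 ≡ 27, 27^2 ≡ 27² = 729 ≡ 26, 27^4 ≡ 26² = 676 ≡ 10, 27^8 ≡ 10² = 100 ≡ 26, 27^16 ≡ 26² = 676 ≡ 10. Since 23 = 16 + 4 + 2 + 1, 27^23 ≡ 10·10·26·27: 10·10 = 100 ≡ 26, then 26·26 = 676 ≡ 10, then 10·27 = 270 ≡ 11. So 27^23 ≡ 11 (mod 37).
Hence f⁻¹(27) = 11.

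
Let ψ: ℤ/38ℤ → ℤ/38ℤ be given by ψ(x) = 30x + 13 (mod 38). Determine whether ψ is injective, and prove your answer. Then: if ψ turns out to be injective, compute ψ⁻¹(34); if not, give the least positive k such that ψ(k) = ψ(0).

Recall that ψ is injective when ψ(u) = ψ(v) forces u = v.
We have gcd(30, 38) = 2 > 1. Taking u = 0 and v = 19: ψ(0) = 13 and ψ(19) = 30·19 + 13 = 583 ≡ 13 (mod 38).
So ψ(0) = ψ(19) while 0 ≠ 19, thus ψ is not injective.
Since ψ is not injective, we find the least positive k with ψ(k) = ψ(0): this means 30k ≡ 0 (mod 38), i.e. 38 ∣ 30k. Since gcd(30, 38) = 2, dividing through by 2 this holds exactly when 19 ∣ 15k, and as gcd(15, 19) = 1, exactly when 19 ∣ k.
The smallest positive such k is 19.

19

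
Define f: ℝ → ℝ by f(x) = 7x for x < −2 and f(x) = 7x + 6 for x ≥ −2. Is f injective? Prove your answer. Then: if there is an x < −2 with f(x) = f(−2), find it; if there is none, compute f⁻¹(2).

Both pieces are strictly increasing (slopes 7 and 7), so each is injective on its own interval.
The left piece maps (−∞, −2) onto (−∞, −14); the right piece maps [−2, ∞) onto [−8, ∞).
These images are disjoint, so no value is attained by both pieces. Thus f is injective.
Because the two images are disjoint, no x < −2 has f(x) = f(−2), so we compute f⁻¹(2): 2 lies in [−8, ∞), so solve 7x + 6 = 2: x = (2 − 6)/7 = −4/7.

-4/7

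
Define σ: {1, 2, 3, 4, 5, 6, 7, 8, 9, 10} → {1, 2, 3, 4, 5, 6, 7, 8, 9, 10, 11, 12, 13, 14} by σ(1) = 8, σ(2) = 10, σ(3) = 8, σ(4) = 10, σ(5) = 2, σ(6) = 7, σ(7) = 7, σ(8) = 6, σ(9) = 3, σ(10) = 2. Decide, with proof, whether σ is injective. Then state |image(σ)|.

6

σ(1) = 8 = σ(3) with 1 ≠ 3, so σ is not injective.
The image of σ is {2, 3, 6, 7, 8, 10}, which has 6 elements.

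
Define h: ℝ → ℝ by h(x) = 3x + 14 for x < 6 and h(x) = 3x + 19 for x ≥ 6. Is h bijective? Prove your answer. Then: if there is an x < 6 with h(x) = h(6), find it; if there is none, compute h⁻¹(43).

8

Both pieces are strictly increasing (slopes 3 and 3), so each is injective on its own interval.
The left piece maps (−∞, 6) onto (−∞, 32); the right piece maps [6, ∞) onto [37, ∞).
The images leave a gap (32 has no preimage), so h is not surjective, hence not bijective.
Because the two images are disjoint, no x < 6 has h(x) = h(6), so we compute h⁻¹(43): 43 lies in [37, ∞), so solve 3x + 19 = 43: x = (43 − 19)/3 = 8.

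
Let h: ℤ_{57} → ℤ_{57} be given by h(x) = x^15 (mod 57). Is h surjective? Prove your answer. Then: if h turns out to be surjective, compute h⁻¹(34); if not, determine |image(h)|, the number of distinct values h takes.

21

h(1) = 1^15 = 1.
h(7): Repeated squaring mod 57: 7^1 ≡ 7, 7^2 ≡ 7² = 49, 7^4 ≡ 49² = 2401 ≡ 7, 7^8 ≡ 7² = 49. Since 15 = 8 + 4 + 2 + 1, 7^15 ≡ 49·7·49·7: 49·7 = 343 ≡ 1, then 1·49 = 49, then 49·7 = 343 ≡ 1. So 7^15 ≡ 1 (mod 57).
So h(1) = h(7) = 1 while 1 ≠ 7, hence h is not injective.
A non-injective map from the 57-element set ℤ_{57} to itself takes at most 56 distinct values, so it cannot be surjective. So h is not surjective.
Since h is not surjective, we determine |image(h)|. Computing x^15 mod 57 for each x (by repeated squaring, reducing mod 57 at every step), the values h(0), h(1), …, h(56) are: 0, 1, 50, 12, 49, 26, 30, 1, 56, 30, 46, 20, 18, 46, 50, 27, 7, 26, 18, 19, 20, 12, 31, 11, 45, 49, 20, 18, 49, 8, 39, 37, 8, 12, 46, 26, 45, 37, 38, 39, 31, 50, 30, 7, 11, 39, 37, 11, 27, 1, 56, 27, 31, 8, 45, 7, 56.
The distinct values are {0, 1, 7, 8, 11, 12, 18, 19, 20, 26, 27, 30, 31, 37, 38, 39, 45, 46, 49, 50, 56}; there are 21 of them.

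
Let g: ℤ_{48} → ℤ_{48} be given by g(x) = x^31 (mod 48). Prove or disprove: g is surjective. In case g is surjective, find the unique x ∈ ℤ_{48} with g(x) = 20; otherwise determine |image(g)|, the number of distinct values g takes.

27

g(0) = 0^31 = 0.
g(6): Repeated squaring mod 48: 6^1 ≡ 6, 6^2 ≡ 6² = 36, 6^4 ≡ 36² = 1296 ≡ 0, 6^8 ≡ 0² = 0, 6^16 ≡ 0² = 0. Since 31 = 16 + 8 + 4 + 2 + 1, 6^31 ≡ 0·0·0·36·6: 0·0 = 0, then 0·0 = 0, then 0·36 = 0, then 0·6 = 0. So 6^31 ≡ 0 (mod 48).
So g(0) = g(6) = 0 while 0 ≠ 6, thus g is not injective.
A non-injective map from the 48-element set ℤ_{48} to itself takes at most 47 distinct values, so it cannot be surjective. So g is not surjective.
Since g is not surjective, we determine |image(g)|. Computing x^31 mod 48 for each x (by repeated squaring, reducing mod 48 at every step), the values g(0), g(1), …, g(47) are: 0, 1, 32, 27, 16, 29, 0, 7, 32, 9, 16, 35, 0, 37, 32, 15, 16, 17, 0, 43, 32, 45, 16, 23, 0, 25, 32, 3, 16, 5, 0, 31, 32, 33, 16, 11, 0, 13, 32, 39, 16, 41, 0, 19, 32, 21, 16, 47.
The distinct values are {0, 1, 3, 5, 7, 9, 11, 13, 15, 16, 17, 19, 21, 23, 25, 27, 29, 31, 32, 33, 35, 37, 39, 41, 43, 45, 47}; there are 27 of them.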